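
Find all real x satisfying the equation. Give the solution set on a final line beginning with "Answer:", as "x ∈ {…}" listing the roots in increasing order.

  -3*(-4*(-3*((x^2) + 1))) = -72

Step 1. [-3*(-4*(-3*((x^2) + 1))) = -72] leading coefficient -3: divide by -3, so div: -4*(-3*((x^2) + 1)) = 24.
Step 2. [-4*(-3*((x^2) + 1)) = 24] leading coefficient -4: divide by -4, so div: -3*((x^2) + 1) = -6.
Step 3. [-3*((x^2) + 1) = -6] leading coefficient -3: divide by -3. So div: (x^2) + 1 = 2.
Step 4. [(x^2) + 1 = 2] +1 is outermost — subtract 1 both sides. So sub: x^2 = 1.
Step 5. [x^2 = 1] √ both sides: 1 ≥ 0 gives two branches, so sqrt: x = 1 or -1.

Answer: x ∈ {-1, 1}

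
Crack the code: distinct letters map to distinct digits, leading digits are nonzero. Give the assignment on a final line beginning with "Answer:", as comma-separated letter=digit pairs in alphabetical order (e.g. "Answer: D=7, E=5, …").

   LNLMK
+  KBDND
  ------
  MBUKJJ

Step 1. [col 1: K + D ≡ J (mod 10)] column 1 (K + D ≡ J (mod 10), carry-in 0) doesn't pin K yet; pick K=5 and continue ⇒ K=5.
Step 2. [col 1: K + D ≡ J (mod 10)] no forcing yet in column 1 (carry-in 0); J=2 is free and consistent — try it, so J=2.
Step 3. [col 1: K + D ≡ J (mod 10)] from column 1 (K=5, J=2, carry-in 0, digits 2,5 already taken and all letters distinct): D must equal 7. So D=7.
Step 4. [col 2: M + N ≡ J (mod 10)] column 2 (M + N ≡ J (mod 10), carry-in 1) doesn't pin M yet; pick M=1 and continue, so M=1.
Step 5. [col 2: M + N ≡ J (mod 10)] in column 2 we have M+N≡J with carry-in 1; given M=1, J=2 and digits 1,2,5,7 already taken and all letters distinct, that pins N to 0. So N=0.
Step 6. [col 3: L + D ≡ K (mod 10)] in column 3 we have L+D≡K with carry-in 0; given D=7, K=5 and digits 0,1,2,5,7 already taken and all letters distinct, that pins L to 8. So L=8.
Step 7. [col 4: N + B ≡ U (mod 10)] column 4 reads N+B+carry(1)=U with N=0; with digits 0,1,2,5,7,8 already taken and all letters distinct, the only value for U is 4. So U=4.
Step 8. [col 4: N + B ≡ U (mod 10)] in column 4 we have N+B≡U with carry-in 1; given N=0, U=4 and digits 0,1,2,4,5,7,8 already taken and all letters distinct, that pins B to 3. So B=3.

Answer: B=3, D=7, J=2, K=5, L=8, M=1, N=0, U=4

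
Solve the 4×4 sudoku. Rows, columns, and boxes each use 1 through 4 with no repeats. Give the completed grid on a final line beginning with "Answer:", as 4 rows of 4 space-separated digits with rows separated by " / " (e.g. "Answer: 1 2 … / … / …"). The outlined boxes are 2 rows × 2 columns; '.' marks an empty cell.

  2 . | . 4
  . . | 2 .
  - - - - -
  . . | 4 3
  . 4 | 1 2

Step 1. [r1c2∈{1,3}] r1c2 is the only open cell in row 1 admitting 1, so r1c2=1.
Step 2. [r2c2∈{3}] r2c2's peers cover all but 3. So r2c2=3.
Step 3. [r3c2∈{2}] r3c2 is down to just 2 ⇒ r3c2=2.
Step 4. [r2c4∈{1}] r2c4's peers cover all but 1, so r2c4=1.
Step 5. [r3c1∈{1}] only 1 remains possible at r3c1. So r3c1=1.
Step 6. [r2c1∈{4}] nothing but 4 survives at r2c1 ⇒ r2c1=4.
Step 7. [r4c1∈{3}] r4c1 is down to just 3 ⇒ r4c1=3.
Step 8. [r1c3∈{3}] r1c3's peers cover all but 3. So r1c3=3.

Answer: 2 1 3 4 / 4 3 2 1 / 1 2 4 3 / 3 4 1 2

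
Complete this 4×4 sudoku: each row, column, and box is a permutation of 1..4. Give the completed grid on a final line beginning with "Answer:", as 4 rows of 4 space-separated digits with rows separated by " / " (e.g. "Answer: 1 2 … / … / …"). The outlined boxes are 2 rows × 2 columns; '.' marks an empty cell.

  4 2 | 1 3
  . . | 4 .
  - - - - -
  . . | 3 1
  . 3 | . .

Step 1. [r4c3∈{2}] r4c3 has the single candidate 2, so r4c3=2.
Step 2. [r4c1∈{1}] r4c1's peers cover all but 1, so r4c1=1.
Step 3. [r3c2∈{4}] r3c2's peers cover all but 4. So r3c2=4.
Step 4. [r2c1∈{3}] r2c1's peers cover all but 3. So r2c1=3.
Step 5. [r3c1∈{2}] only 2 remains possible at r3c1 ⇒ r3c1=2.
Step 6. [r2c4∈{2}] r2c4 is down to just 2 ⇒ r2c4=2.
Step 7. [r2c2∈{1}] r2c2's peers cover all but 1 ⇒ r2c2=1.
Step 8. [r4c4∈{4}] r4c4 has the single candidate 4. So r4c4=4.

Answer: 4 2 1 3 / 3 1 4 2 / 2 4 3 1 / 1 3 2 4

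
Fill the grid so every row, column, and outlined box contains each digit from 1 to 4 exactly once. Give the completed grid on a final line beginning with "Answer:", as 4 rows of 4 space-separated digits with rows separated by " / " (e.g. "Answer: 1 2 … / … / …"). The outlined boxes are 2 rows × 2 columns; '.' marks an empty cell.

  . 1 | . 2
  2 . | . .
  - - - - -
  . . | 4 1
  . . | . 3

Step 1. [r1c1∈{3,4}] in row 1, 4 fits only at r1c1. So r1c1=4.
Step 2. [r2c2∈{3}] r2c2 has the single candidate 3. So r2c2=3.
Step 3. [r3c2∈{2}] nothing but 2 survives at r3c2. So r3c2=2.
Step 4. [r1c3∈{3}] r1c3 is down to just 3 ⇒ r1c3=3.
Step 5. [r4c1∈{1}] r4c1's peers cover all but 1 ⇒ r4c1=1.
Step 6. [r4c2∈{4}] only 4 remains possible at r4c2. So r4c2=4.
Step 7. [r2c3∈{1}] r2c3 has the single candidate 1 ⇒ r2c3=1.
Step 8. [r2c4∈{4}] only 4 remains possible at r2c4. So r2c4=4.
Step 9. [r3c1∈{3}] r3c1 has the single candidate 3. So r3c1=3.
Step 10. [r4c3∈{2}] r4c3 has the single candidate 2, so r4c3=2.

Answer: 4 1 3 2 / 2 3 1 4 / 3 2 4 1 / 1 4 2 3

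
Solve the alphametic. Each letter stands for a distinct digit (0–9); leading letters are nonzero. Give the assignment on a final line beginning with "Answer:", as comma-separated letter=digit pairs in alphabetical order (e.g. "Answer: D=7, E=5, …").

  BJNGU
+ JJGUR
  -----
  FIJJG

Step 1. [col 1: U + R ≡ G (mod 10)] several values work for U in column 1 (U + R ≡ G (mod 10), carry-in 0); try U=6. So U=6.
Step 2. [col 1: U + R ≡ G (mod 10)] no forcing yet in column 1 (carry-in 0); R=2 is free and consistent — try it. So R=2.
Step 3. [col 1: U + R ≡ G (mod 10)] in column 1 we have U+R≡G with carry-in 0; given U=6, R=2 and digits 2,6 already taken and all letters distinct, that pins G to 8. So G=8.
Step 4. [col 2: G + U ≡ J (mod 10)] in column 2 we have G+U≡J with carry-in 0; given G=8, U=6 and digits 2,6,8 already taken and all letters distinct, that pins J to 4 ⇒ J=4.
Step 5. [col 3: N + G ≡ J (mod 10)] from column 3 (G=8, J=4, carry-in 1, digits 2,4,6,8 already taken and all letters distinct): N must equal 5 ⇒ N=5.
Step 6. [col 4: J + J ≡ I (mod 10)] column 4 reads J+J+carry(1)=I with J=4; with digits 2,4,5,6,8 already taken and all letters distinct, the only value for I is 9 ⇒ I=9.
Step 7. [col 5: B + J ≡ F (mod 10)] several values work for B in column 5 (B + J ≡ F (mod 10), carry-in 0); try B=3, so B=3.
Step 8. [col 5: B + J ≡ F (mod 10)] from column 5 (B=3, J=4, carry-in 0, digits 2,3,4,5,6,8,9 already taken and all letters distinct): F must equal 7. So F=7.

Answer: B=3, F=7, G=8, I=9, J=4, N=5, R=2, U=6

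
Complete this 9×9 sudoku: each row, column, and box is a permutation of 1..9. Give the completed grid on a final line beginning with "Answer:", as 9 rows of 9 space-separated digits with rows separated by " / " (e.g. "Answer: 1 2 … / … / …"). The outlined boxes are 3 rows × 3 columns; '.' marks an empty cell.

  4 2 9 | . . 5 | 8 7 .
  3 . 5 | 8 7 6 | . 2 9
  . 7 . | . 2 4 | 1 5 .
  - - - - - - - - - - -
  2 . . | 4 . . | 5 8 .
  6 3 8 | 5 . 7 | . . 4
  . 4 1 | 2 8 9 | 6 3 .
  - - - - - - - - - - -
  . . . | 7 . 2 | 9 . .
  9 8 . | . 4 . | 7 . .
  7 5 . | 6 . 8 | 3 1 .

Step 1. [r7c2∈{1,6}] r7c2 is the only open cell in col 2 admitting 6 ⇒ r7c2=6.
Step 2. [r5c5∈{1}] nothing but 1 survives at r5c5. So r5c5=1.
Step 3. [r1c5∈{3}] r1c5's peers cover all but 3, so r1c5=3.
Step 4. [r8c9∈{2,5,6}] across row 8, 5 lands solely at r8c9, so r8c9=5.
Step 5. [r8c4∈{1,3}] in col 4, 3 fits only at r8c4, so r8c4=3.
Step 6. [r9c3∈{2,4}] 4 has one home in row 9: r9c3, so r9c3=4.
Step 7. [r4c9∈{1,7}] r4c9 is the only open cell in row 4 admitting 1 ⇒ r4c9=1.
Step 8. [r3c3∈{6}] r3c3's peers cover all but 6, so r3c3=6.
Step 9. [r1c4∈{1}] r1c4's peers cover all but 1, so r1c4=1.
Step 10. [r4c2∈{9}] r4c2 is down to just 9 ⇒ r4c2=9.
Step 11. [r3c1∈{8}] only 8 remains possible at r3c1. So r3c1=8.
Step 12. [r6c9∈{7}] nothing but 7 survives at r6c9, so r6c9=7.
Step 13. [r8c8∈{6}] only 6 remains possible at r8c8. So r8c8=6.
Step 14. [r8c6∈{1}] r8c6's peers cover all but 1. So r8c6=1.
Step 15. [r5c7∈{2}] r5c7 is down to just 2 ⇒ r5c7=2.
Step 16. [r4c5∈{6}] r4c5 is down to just 6 ⇒ r4c5=6.
Step 17. [r4c6∈{3}] r4c6 has the single candidate 3. So r4c6=3.
Step 18. [r7c3∈{3}] r7c3's peers cover all but 3. So r7c3=3.
Step 19. [r6c1∈{5}] r6c1 has the single candidate 5 ⇒ r6c1=5.
Step 20. [r4c3∈{7}] only 7 remains possible at r4c3. So r4c3=7.
Step 21. [r1c9∈{6}] r1c9 is down to just 6 ⇒ r1c9=6.
Step 22. [r8c3∈{2}] r8c3 has the single candidate 2, so r8c3=2.
Step 23. [r7c1∈{1}] only 1 remains possible at r7c1 ⇒ r7c1=1.
Step 24. [r2c2∈{1}] r2c2 has the single candidate 1, so r2c2=1.
Step 25. [r7c5∈{5}] r7c5 has the single candidate 5 ⇒ r7c5=5.
Step 26. [r5c8∈{9}] r5c8 is down to just 9 ⇒ r5c8=9.
Step 27. [r7c9∈{8}] nothing but 8 survives at r7c9, so r7c9=8.
Step 28. [r9c9∈{2}] r9c9 has the single candidate 2. So r9c9=2.
Step 29. [r3c4∈{9}] r3c4's peers cover all but 9 ⇒ r3c4=9.
Step 30. [r2c7∈{4}] r2c7 has the single candidate 4. So r2c7=4.
Step 31. [r9c5∈{9}] r9c5 is down to just 9 ⇒ r9c5=9.
Step 32. [r3c9∈{3}] only 3 remains possible at r3c9, so r3c9=3.
Step 33. [r7c8∈{4}] only 4 remains possible at r7c8. So r7c8=4.

Answer: 4 2 9 1 3 5 8 7 6 / 3 1 5 8 7 6 4 2 9 / 8 7 6 9 2 4 1 5 3 / 2 9 7 4 6 3 5 8 1 / 6 3 8 5 1 7 2 9 4 / 5 4 1 2 8 9 6 3 7 / 1 6 3 7 5 2 9 4 8 / 9 8 2 3 4 1 7 6 5 / 7 5 4 6 9 8 3 1 2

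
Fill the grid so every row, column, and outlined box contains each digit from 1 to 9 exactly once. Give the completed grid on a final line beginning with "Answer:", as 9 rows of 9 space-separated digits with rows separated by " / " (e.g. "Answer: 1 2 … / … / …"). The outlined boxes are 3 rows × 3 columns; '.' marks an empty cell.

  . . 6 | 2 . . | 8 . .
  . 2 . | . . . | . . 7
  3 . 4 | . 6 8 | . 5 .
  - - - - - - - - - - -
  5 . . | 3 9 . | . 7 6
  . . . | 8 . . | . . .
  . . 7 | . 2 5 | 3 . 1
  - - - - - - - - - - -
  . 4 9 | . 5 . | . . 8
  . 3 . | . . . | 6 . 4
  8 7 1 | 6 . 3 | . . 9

Step 1. [r3c4∈{1,7,9}] row 3 places 7 nowhere but r3c4, so r3c4=7.
Step 2. [r7c4∈{1}] r7c4 is down to just 1 ⇒ r7c4=1.
Step 3. [r6c4∈{4}] only 4 remains possible at r6c4, so r6c4=4.
Step 4. [r5c1∈{1,2,4,6,9}] col 1 places 4 nowhere but r5c1 ⇒ r5c1=4.
Step 5. [r4c6∈{1}] r4c6 has the single candidate 1 ⇒ r4c6=1.
Step 6. [r9c8∈{2}] r9c8's peers cover all but 2, so r9c8=2.
Step 7. [r5c8∈{9}] r5c8 has the single candidate 9. So r5c8=9.
Step 8. [r1c9∈{3}] r1c9 is down to just 3. So r1c9=3.
Step 9. [r5c2∈{1,6}] across row 5, 1 lands solely at r5c2, so r5c2=1.
Step 10. [r3c7∈{1,2,9}] r3c7 is the only open cell in row 3 admitting 1. So r3c7=1.
Step 11. [r1c8∈{4}] r1c8 is down to just 4, so r1c8=4.
Step 12. [r1c6∈{9}] r1c6 has the single candidate 9, so r1c6=9.
Step 13. [r6c2∈{6,8,9}] in col 2, 6 fits only at r6c2 ⇒ r6c2=6.
Step 14. [r8c1∈{2}] r8c1 has the single candidate 2, so r8c1=2.
Step 15. [r8c6∈{7}] r8c6 is down to just 7 ⇒ r8c6=7.
Step 16. [r2c3∈{5,8}] 8 has one home in row 2: r2c3, so r2c3=8.
Step 17. [r4c3∈{2}] r4c3 has the single candidate 2, so r4c3=2.
Step 18. [r5c7∈{2,5}] r5c7 is the only open cell in col 7 admitting 2, so r5c7=2.
Step 19. [r2c5∈{1,3,4}] row 2 places 3 nowhere but r2c5. So r2c5=3.
Step 20. [r2c1∈{1,9}] r2c1 is the only open cell in row 2 admitting 1, so r2c1=1.
Step 21. [r9c5∈{4}] only 4 remains possible at r9c5. So r9c5=4.
Step 22. [r4c2∈{8}] r4c2 has the single candidate 8 ⇒ r4c2=8.
Step 23. [r7c1∈{6}] r7c1 is down to just 6. So r7c1=6.
Step 24. [r5c5∈{7}] only 7 remains possible at r5c5 ⇒ r5c5=7.
Step 25. [r6c1∈{9}] only 9 remains possible at r6c1. So r6c1=9.
Step 26. [r4c7∈{4}] r4c7's peers cover all but 4 ⇒ r4c7=4.
Step 27. [r8c5∈{8}] r8c5 is down to just 8, so r8c5=8.
Step 28. [r2c4∈{5}] nothing but 5 survives at r2c4 ⇒ r2c4=5.
Step 29. [r1c1∈{7}] nothing but 7 survives at r1c1, so r1c1=7.
Step 30. [r5c9∈{5}] only 5 remains possible at r5c9. So r5c9=5.
Step 31. [r6c8∈{8}] only 8 remains possible at r6c8. So r6c8=8.
Step 32. [r7c7∈{7}] r7c7 has the single candidate 7, so r7c7=7.
Step 33. [r8c3∈{5}] r8c3 has the single candidate 5. So r8c3=5.
Step 34. [r7c6∈{2}] only 2 remains possible at r7c6. So r7c6=2.
Step 35. [r2c7∈{9}] nothing but 9 survives at r2c7. So r2c7=9.
Step 36. [r5c6∈{6}] r5c6's peers cover all but 6 ⇒ r5c6=6.
Step 37. [r1c2∈{5}] r1c2 is down to just 5, so r1c2=5.
Step 38. [r3c2∈{9}] r3c2's peers cover all but 9, so r3c2=9.
Step 39. [r5c3∈{3}] r5c3 has the single candidate 3, so r5c3=3.
Step 40. [r1c5∈{1}] only 1 remains possible at r1c5 ⇒ r1c5=1.
Step 41. [r2c8∈{6}] nothing but 6 survives at r2c8 ⇒ r2c8=6.
Step 42. [r2c6∈{4}] r2c6 has the single candidate 4 ⇒ r2c6=4.
Step 43. [r7c8∈{3}] r7c8's peers cover all but 3. So r7c8=3.
Step 44. [r9c7∈{5}] r9c7 has the single candidate 5, so r9c7=5.
Step 45. [r8c4∈{9}] only 9 remains possible at r8c4. So r8c4=9.
Step 46. [r3c9∈{2}] r3c9's peers cover all but 2. So r3c9=2.
Step 47. [r8c8∈{1}] r8c8's peers cover all but 1 ⇒ r8c8=1.

Answer: 7 5 6 2 1 9 8 4 3 / 1 2 8 5 3 4 9 6 7 / 3 9 4 7 6 8 1 5 2 / 5 8 2 3 9 1 4 7 6 / 4 1 3 8 7 6 2 9 5 / 9 6 7 4 2 5 3 8 1 / 6 4 9 1 5 2 7 3 8 / 2 3 5 9 8 7 6 1 4 / 8 7 1 6 4 3 5 2 9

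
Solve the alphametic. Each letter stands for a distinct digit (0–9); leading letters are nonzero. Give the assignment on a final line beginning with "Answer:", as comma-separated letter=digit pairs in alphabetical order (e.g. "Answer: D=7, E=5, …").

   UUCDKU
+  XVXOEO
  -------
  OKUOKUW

Step 1. [col 1: U + O ≡ W (mod 10)] no forcing yet in column 1 (carry-in 0); U=7 is free and consistent — try it ⇒ U=7.
Step 2. [col 1: U + O ≡ W (mod 10)] several values work for O in column 1 (U + O ≡ W (mod 10), carry-in 0); try O=1, so O=1.
Step 3. [col 1: U + O ≡ W (mod 10)] column 1 reads U+O+carry(0)=W with U=7, O=1; with digits 1,7 already taken and all letters distinct, the only value for W is 8. So W=8.
Step 4. [col 2: K + E ≡ U (mod 10)] E=4 is one option consistent with column 2 (K + E ≡ U (mod 10), carry-in 0) — take it. So E=4.
Step 5. [col 2: K + E ≡ U (mod 10)] column 2 reads K+E+carry(0)=U with E=4, U=7; with digits 1,4,7,8 already taken and all letters distinct, the only value for K is 3. So K=3.
Step 6. [col 3: D + O ≡ K (mod 10)] from column 3 (O=1, K=3, carry-in 0, digits 1,3,4,7,8 already taken and all letters distinct): D must equal 2. So D=2.
Step 7. [col 4: C + X ≡ O (mod 10)] several values work for C in column 4 (C + X ≡ O (mod 10), carry-in 0); try C=6 ⇒ C=6.
Step 8. [col 4: C + X ≡ O (mod 10)] in column 4 we have C+X≡O with carry-in 0; given C=6, O=1 and digits 1,2,3,4,6,7,8 already taken and all letters distinct, that pins X to 5. So X=5.
Step 9. [col 5: U + V ≡ U (mod 10)] in column 5 we have U+V≡U with carry-in 1; given U=7 and digits 1,2,3,4,5,6,7,8 already taken and all letters distinct, that pins V to 9, so V=9.

Answer: C=6, D=2, E=4, K=3, O=1, U=7, V=9, W=8, X=5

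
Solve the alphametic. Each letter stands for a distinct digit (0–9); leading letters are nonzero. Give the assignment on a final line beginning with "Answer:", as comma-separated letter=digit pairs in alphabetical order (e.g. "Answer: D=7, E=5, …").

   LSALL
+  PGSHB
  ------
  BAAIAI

Step 1. [col 1: L + B ≡ I (mod 10)] several values work for I in column 1 (L + B ≡ I (mod 10), carry-in 0); try I=8 ⇒ I=8.
Step 2. [col 1: L + B ≡ I (mod 10)] several values work for B in column 1 (L + B ≡ I (mod 10), carry-in 0); try B=1, so B=1.
Step 3. [col 1: L + B ≡ I (mod 10)] column 1 reads L+B+carry(0)=I with B=1, I=8; with digits 1,8 already taken and all letters distinct, the only value for L is 7, so L=7.
Step 4. [col 2: L + H ≡ A (mod 10)] H=6 is one option consistent with column 2 (L + H ≡ A (mod 10), carry-in 0) — take it ⇒ H=6.
Step 5. [col 2: L + H ≡ A (mod 10)] from column 2 (L=7, H=6, carry-in 0, digits 1,6,7,8 already taken and all letters distinct): A must equal 3. So A=3.
Step 6. [col 3: A + S ≡ I (mod 10)] column 3 reads A+S+carry(1)=I with A=3, I=8; with digits 1,3,6,7,8 already taken and all letters distinct, the only value for S is 4, so S=4.
Step 7. [col 4: S + G ≡ A (mod 10)] from column 4 (S=4, A=3, carry-in 0, digits 1,3,4,6,7,8 already taken and all letters distinct): G must equal 9 ⇒ G=9.
Step 8. [col 5: L + P ≡ A (mod 10)] column 5: given L=7, A=3, carry-in 1, and digits 1,3,4,6,7,8,9 already taken and all letters distinct, L+P≡A (mod 10) forces P=5 ⇒ P=5.

Answer: A=3, B=1, G=9, H=6, I=8, L=7, P=5, S=4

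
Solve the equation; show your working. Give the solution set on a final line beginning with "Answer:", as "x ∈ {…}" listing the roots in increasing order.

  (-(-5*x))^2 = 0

Step 1. [(-(-5*x))^2 = 0] √ both sides: 0 ≥ 0 gives two branches. So sqrt: -(-5*x) = 0.
Step 2. [-(-5*x) = 0] LHS negated; negate both sides ⇒ neg: -5*x = 0.
Step 3. [-5*x = 0] leading coefficient -5: divide by -5, so div: x = 0.

Answer: x ∈ {0}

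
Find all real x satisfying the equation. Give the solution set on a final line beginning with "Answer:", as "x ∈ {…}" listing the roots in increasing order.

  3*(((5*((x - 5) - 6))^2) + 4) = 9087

Step 1. [3*(((5*((x - 5) - 6))^2) + 4) = 9087] 3·(inner) — divide through by 3, so div: ((5*((x - 5) - 6))^2) + 4 = 3029.
Step 2. [((5*((x - 5) - 6))^2) + 4 = 3029] +4 is outermost — subtract 4 both sides, so sub: (5*((x - 5) - 6))^2 = 3025.
Step 3. [(5*((x - 5) - 6))^2 = 3025] 3025 ≥ 0, LHS is (·)² — take ±√ ⇒ sqrt: 5*((x - 5) - 6) = 55 or -55.
Step 4. [5*((x - 5) - 6) = 55 or -55] 5·(inner) — divide through by 5 ⇒ div: (x - 5) - 6 = 11 or -11.
Step 5. [(x - 5) - 6 = 11 or -11] -6 is outermost — add 6 both sides, so sub: x - 5 = 17 or -5.
Step 6. [x - 5 = 17 or -5] 5 comes off first (add 5). So sub: x = 22 or 0.

Answer: x ∈ {0, 22}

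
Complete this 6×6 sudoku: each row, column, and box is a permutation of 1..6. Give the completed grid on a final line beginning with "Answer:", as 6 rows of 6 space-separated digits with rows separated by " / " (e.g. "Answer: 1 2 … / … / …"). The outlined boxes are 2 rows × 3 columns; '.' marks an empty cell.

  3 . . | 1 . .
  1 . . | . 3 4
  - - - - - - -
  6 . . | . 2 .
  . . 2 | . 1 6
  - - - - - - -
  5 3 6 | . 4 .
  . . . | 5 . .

Step 1. [r4c2∈{4,5}] r4c2 is the only open cell in row 4 admitting 5, so r4c2=5.
Step 2. [r4c1∈{4}] nothing but 4 survives at r4c1 ⇒ r4c1=4.
Step 3. [r1c5∈{5,6}] in col 5, 5 fits only at r1c5. So r1c5=5.
Step 4. [r1c6∈{2}] only 2 remains possible at r1c6. So r1c6=2.
Step 5. [r3c3∈{1,3}] across col 3, 3 lands solely at r3c3 ⇒ r3c3=3.
Step 6. [r6c3∈{1,4}] 1 has one home in col 3: r6c3, so r6c3=1.
Step 7. [r1c2∈{4,6}] row 1 places 6 nowhere but r1c2, so r1c2=6.
Step 8. [r6c2∈{2,4}] 4 has one home in row 6: r6c2, so r6c2=4.
Step 9. [r6c1∈{2}] r6c1 has the single candidate 2. So r6c1=2.
Step 10. [r3c2∈{1}] only 1 remains possible at r3c2, so r3c2=1.
Step 11. [r2c4∈{6}] r2c4's peers cover all but 6 ⇒ r2c4=6.
Step 12. [r4c4∈{3}] r4c4's peers cover all but 3 ⇒ r4c4=3.
Step 13. [r2c2∈{2}] r2c2's peers cover all but 2, so r2c2=2.
Step 14. [r6c5∈{6}] only 6 remains possible at r6c5, so r6c5=6.
Step 15. [r6c6∈{3}] r6c6's peers cover all but 3, so r6c6=3.
Step 16. [r5c6∈{1}] r5c6 is down to just 1 ⇒ r5c6=1.
Step 17. [r3c4∈{4}] r3c4 is down to just 4. So r3c4=4.
Step 18. [r2c3∈{5}] r2c3 is down to just 5 ⇒ r2c3=5.
Step 19. [r1c3∈{4}] r1c3's peers cover all but 4. So r1c3=4.
Step 20. [r5c4∈{2}] r5c4 is down to just 2. So r5c4=2.
Step 21. [r3c6∈{5}] r3c6 has the single candidate 5 ⇒ r3c6=5.

Answer: 3 6 4 1 5 2 / 1 2 5 6 3 4 / 6 1 3 4 2 5 / 4 5 2 3 1 6 / 5 3 6 2 4 1 / 2 4 1 5 6 3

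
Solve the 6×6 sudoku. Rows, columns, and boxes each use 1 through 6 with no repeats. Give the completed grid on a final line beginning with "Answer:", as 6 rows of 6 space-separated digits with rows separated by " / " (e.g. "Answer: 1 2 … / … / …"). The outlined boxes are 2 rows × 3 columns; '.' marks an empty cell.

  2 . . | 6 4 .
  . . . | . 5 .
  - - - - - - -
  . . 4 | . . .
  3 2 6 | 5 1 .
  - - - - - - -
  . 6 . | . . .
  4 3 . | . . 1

Step 1. [r6c4∈{2}] nothing but 2 survives at r6c4, so r6c4=2.
Step 2. [r1c6∈{3}] r1c6 is down to just 3 ⇒ r1c6=3.
Step 3. [r2c4∈{1}] r2c4's peers cover all but 1 ⇒ r2c4=1.
Step 4. [r5c6∈{4,5}] in col 6, 5 fits only at r5c6 ⇒ r5c6=5.
Step 5. [r3c5∈{2,3,6}] in col 5, 2 fits only at r3c5 ⇒ r3c5=2.
Step 6. [r3c1∈{1,5}] in col 1, 5 fits only at r3c1, so r3c1=5.
Step 7. [r1c2∈{1,5}] 5 has one home in col 2: r1c2 ⇒ r1c2=5.
Step 8. [r5c4∈{3,4}] in row 5, 4 fits only at r5c4. So r5c4=4.
Step 9. [r1c3∈{1}] r1c3's peers cover all but 1 ⇒ r1c3=1.
Step 10. [r5c1∈{1}] r5c1 is down to just 1 ⇒ r5c1=1.
Step 11. [r3c6∈{6}] r3c6 has the single candidate 6, so r3c6=6.
Step 12. [r3c2∈{1}] only 1 remains possible at r3c2 ⇒ r3c2=1.
Step 13. [r2c3∈{3}] nothing but 3 survives at r2c3. So r2c3=3.
Step 14. [r5c3∈{2}] r5c3 is down to just 2, so r5c3=2.
Step 15. [r5c5∈{3}] only 3 remains possible at r5c5. So r5c5=3.
Step 16. [r2c6∈{2}] r2c6 has the single candidate 2, so r2c6=2.
Step 17. [r4c6∈{4}] r4c6's peers cover all but 4. So r4c6=4.
Step 18. [r2c1∈{6}] only 6 remains possible at r2c1, so r2c1=6.
Step 19. [r3c4∈{3}] only 3 remains possible at r3c4, so r3c4=3.
Step 20. [r6c3∈{5}] only 5 remains possible at r6c3 ⇒ r6c3=5.
Step 21. [r6c5∈{6}] only 6 remains possible at r6c5 ⇒ r6c5=6.
Step 22. [r2c2∈{4}] r2c2 is down to just 4 ⇒ r2c2=4.

Answer: 2 5 1 6 4 3 / 6 4 3 1 5 2 / 5 1 4 3 2 6 / 3 2 6 5 1 4 / 1 6 2 4 3 5 / 4 3 5 2 6 1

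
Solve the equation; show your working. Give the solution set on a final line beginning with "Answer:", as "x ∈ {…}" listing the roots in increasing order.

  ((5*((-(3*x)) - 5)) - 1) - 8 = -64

Step 1. [((5*((-(3*x)) - 5)) - 1) - 8 = -64] the outer -8 inverts by adding 8 ⇒ sub: (5*((-(3*x)) - 5)) - 1 = -56.
Step 2. [(5*((-(3*x)) - 5)) - 1 = -56] add 1: x sits inside (… - 1), so sub: 5*((-(3*x)) - 5) = -55.
Step 3. [5*((-(3*x)) - 5) = -55] LHS = 5·(…); ÷5 both sides. So div: (-(3*x)) - 5 = -11.
Step 4. [(-(3*x)) - 5 = -11] the outer -5 inverts by adding 5 ⇒ sub: -(3*x) = -6.
Step 5. [-(3*x) = -6] flip signs both sides. So neg: 3*x = 6.
Step 6. [3*x = 6] 3 out front; divide by 3 ⇒ div: x = 2.

Answer: x ∈ {2}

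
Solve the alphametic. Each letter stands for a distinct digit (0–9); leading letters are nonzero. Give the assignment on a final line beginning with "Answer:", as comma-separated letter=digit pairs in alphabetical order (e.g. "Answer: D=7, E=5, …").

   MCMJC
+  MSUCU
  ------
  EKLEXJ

Step 1. [col 1: C + U ≡ J (mod 10)] several values work for J in column 1 (C + U ≡ J (mod 10), carry-in 0); try J=7. So J=7.
Step 2. [E] E is the leading digit of a 6-digit sum of two 5-digit numbers; the final carry is exactly 1, so E=1.
Step 3. [col 1: C + U ≡ J (mod 10)] no forcing yet in column 1 (carry-in 0); U=4 is free and consistent — try it, so U=4.
Step 4. [col 1: C + U ≡ J (mod 10)] column 1 reads C+U+carry(0)=J with U=4, J=7; with digits 1,4,7 already taken and all letters distinct, the only value for C is 3, so C=3.
Step 5. [col 2: J + C ≡ X (mod 10)] column 2: given J=7, C=3, carry-in 0, and digits 1,3,4,7 already taken and all letters distinct, J+C≡X (mod 10) forces X=0, so X=0.
Step 6. [col 3: M + U ≡ E (mod 10)] from column 3 (U=4, E=1, carry-in 1, digits 0,1,3,4,7 already taken and all letters distinct): M must equal 6, so M=6.
Step 7. [col 4: C + S ≡ L (mod 10)] L=9 is one option consistent with column 4 (C + S ≡ L (mod 10), carry-in 1) — take it. So L=9.
Step 8. [col 4: C + S ≡ L (mod 10)] from column 4 (C=3, L=9, carry-in 1, digits 0,1,3,4,6,7,9 already taken and all letters distinct): S must equal 5 ⇒ S=5.
Step 9. [col 5: M + M ≡ K (mod 10)] column 5 reads M+M+carry(0)=K with M=6; with digits 0,1,3,4,5,6,7,9 already taken and all letters distinct, the only value for K is 2 ⇒ K=2.

Answer: C=3, E=1, J=7, K=2, L=9, M=6, S=5, U=4, X=0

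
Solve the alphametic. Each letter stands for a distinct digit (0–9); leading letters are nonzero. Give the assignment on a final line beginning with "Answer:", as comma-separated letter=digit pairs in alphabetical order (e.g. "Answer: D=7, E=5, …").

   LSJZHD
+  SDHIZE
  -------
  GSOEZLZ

Step 1. [col 1: D + E ≡ Z (mod 10)] column 1 (D + E ≡ Z (mod 10), carry-in 0) doesn't pin D yet; pick D=6 and continue. So D=6.
Step 2. [col 1: D + E ≡ Z (mod 10)] Z=3 is one option consistent with column 1 (D + E ≡ Z (mod 10), carry-in 0) — take it, so Z=3.
Step 3. [col 1: D + E ≡ Z (mod 10)] in column 1 we have D+E≡Z with carry-in 0; given D=6, Z=3 and digits 3,6 already taken and all letters distinct, that pins E to 7, so E=7.
Step 4. [col 2: H + Z ≡ L (mod 10)] no forcing yet in column 2 (carry-in 1); H=5 is free and consistent — try it. So H=5.
Step 5. [G] the sum has 7 digits but both addends have 6; that extra leading digit G is the final carry, namely 1. So G=1.
Step 6. [col 2: H + Z ≡ L (mod 10)] in column 2 we have H+Z≡L with carry-in 1; given H=5, Z=3 and digits 1,3,5,6,7 already taken and all letters distinct, that pins L to 9, so L=9.
Step 7. [col 3: Z + I ≡ Z (mod 10)] in column 3 we have Z+I≡Z with carry-in 0; given Z=3 and digits 1,3,5,6,7,9 already taken and all letters distinct, that pins I to 0, so I=0.
Step 8. [col 4: J + H ≡ E (mod 10)] column 4: given H=5, E=7, carry-in 0, and digits 0,1,3,5,6,7,9 already taken and all letters distinct, J+H≡E (mod 10) forces J=2. So J=2.
Step 9. [col 5: S + D ≡ O (mod 10)] column 5: given D=6, carry-in 0, and digits 0,1,2,3,5,6,7,9 already taken and all letters distinct, S+D≡O (mod 10) forces S=8, so S=8.
Step 10. [col 5: S + D ≡ O (mod 10)] from column 5 (S=8, D=6, carry-in 0, digits 0,1,2,3,5,6,7,8,9 already taken and all letters distinct): O must equal 4, so O=4.

Answer: D=6, E=7, G=1, H=5, I=0, J=2, L=9, O=4, S=8, Z=3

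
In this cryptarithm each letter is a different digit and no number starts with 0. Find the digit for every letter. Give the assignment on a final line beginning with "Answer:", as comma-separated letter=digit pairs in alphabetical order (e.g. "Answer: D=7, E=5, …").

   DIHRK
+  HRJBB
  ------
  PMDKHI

Step 1. [col 1: K + B ≡ I (mod 10)] several values work for B in column 1 (K + B ≡ I (mod 10), carry-in 0); try B=6, so B=6.
Step 2. [P] P is the leading digit of a 6-digit sum of two 5-digit numbers; the final carry is exactly 1, so P=1.
Step 3. [col 1: K + B ≡ I (mod 10)] I=3 is one option consistent with column 1 (K + B ≡ I (mod 10), carry-in 0) — take it. So I=3.
Step 4. [col 1: K + B ≡ I (mod 10)] from column 1 (B=6, I=3, carry-in 0, digits 1,3,6 already taken and all letters distinct): K must equal 7. So K=7.
Step 5. [col 2: R + B ≡ H (mod 10)] column 2 (R + B ≡ H (mod 10), carry-in 1) doesn't pin H yet; pick H=2 and continue. So H=2.
Step 6. [col 2: R + B ≡ H (mod 10)] column 2 reads R+B+carry(1)=H with B=6, H=2; with digits 1,2,3,6,7 already taken and all letters distinct, the only value for R is 5. So R=5.
Step 7. [col 3: H + J ≡ K (mod 10)] column 3 reads H+J+carry(1)=K with H=2, K=7; with digits 1,2,3,5,6,7 already taken and all letters distinct, the only value for J is 4 ⇒ J=4.
Step 8. [col 4: I + R ≡ D (mod 10)] column 4: given I=3, R=5, carry-in 0, and digits 1,2,3,4,5,6,7 already taken and all letters distinct, I+R≡D (mod 10) forces D=8, so D=8.
Step 9. [col 5: D + H ≡ M (mod 10)] in column 5 we have D+H≡M with carry-in 0; given D=8, H=2 and digits 1,2,3,4,5,6,7,8 already taken and all letters distinct, that pins M to 0 ⇒ M=0.

Answer: B=6, D=8, H=2, I=3, J=4, K=7, M=0, P=1, R=5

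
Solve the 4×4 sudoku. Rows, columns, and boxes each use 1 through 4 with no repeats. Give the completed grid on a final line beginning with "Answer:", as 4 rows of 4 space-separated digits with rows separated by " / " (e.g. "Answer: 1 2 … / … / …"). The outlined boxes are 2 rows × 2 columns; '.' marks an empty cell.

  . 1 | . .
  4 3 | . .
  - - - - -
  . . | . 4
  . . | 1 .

Step 1. [r1c1∈{2}] only 2 remains possible at r1c1 ⇒ r1c1=2.
Step 2. [r1c4∈{3}] r1c4 is down to just 3 ⇒ r1c4=3.
Step 3. [r4c4∈{2}] r4c4's peers cover all but 2. So r4c4=2.
Step 4. [r3c1∈{1,3}] r3c1 is the only open cell in row 3 admitting 1 ⇒ r3c1=1.
Step 5. [r4c2∈{4}] only 4 remains possible at r4c2, so r4c2=4.
Step 6. [r3c3∈{3}] only 3 remains possible at r3c3 ⇒ r3c3=3.
Step 7. [r3c2∈{2}] r3c2 is down to just 2. So r3c2=2.
Step 8. [r1c3∈{4}] only 4 remains possible at r1c3 ⇒ r1c3=4.
Step 9. [r2c3∈{2}] nothing but 2 survives at r2c3 ⇒ r2c3=2.
Step 10. [r4c1∈{3}] nothing but 3 survives at r4c1 ⇒ r4c1=3.
Step 11. [r2c4∈{1}] only 1 remains possible at r2c4. So r2c4=1.

Answer: 2 1 4 3 / 4 3 2 1 / 1 2 3 4 / 3 4 1 2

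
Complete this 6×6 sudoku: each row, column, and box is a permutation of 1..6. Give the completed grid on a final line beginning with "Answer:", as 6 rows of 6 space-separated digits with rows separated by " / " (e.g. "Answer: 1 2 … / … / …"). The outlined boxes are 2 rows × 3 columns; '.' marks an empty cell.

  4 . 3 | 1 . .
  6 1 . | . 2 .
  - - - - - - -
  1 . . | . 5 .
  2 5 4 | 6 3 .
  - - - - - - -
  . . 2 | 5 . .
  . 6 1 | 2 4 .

Step 1. [r5c1∈{3}] r5c1 has the single candidate 3, so r5c1=3.
Step 2. [r1c5∈{6}] only 6 remains possible at r1c5. So r1c5=6.
Step 3. [r2c4∈{3,4}] r2c4 is the only open cell in col 4 admitting 3 ⇒ r2c4=3.
Step 4. [r2c6∈{4,5}] r2c6 is the only open cell in row 2 admitting 4. So r2c6=4.
Step 5. [r5c6∈{1,6}] in row 5, 6 fits only at r5c6. So r5c6=6.
Step 6. [r6c6∈{3}] r6c6 has the single candidate 3. So r6c6=3.
Step 7. [r3c3∈{6}] nothing but 6 survives at r3c3 ⇒ r3c3=6.
Step 8. [r4c6∈{1}] r4c6 is down to just 1. So r4c6=1.
Step 9. [r3c2∈{3}] only 3 remains possible at r3c2. So r3c2=3.
Step 10. [r3c4∈{4}] r3c4 has the single candidate 4 ⇒ r3c4=4.
Step 11. [r2c3∈{5}] r2c3's peers cover all but 5, so r2c3=5.
Step 12. [r3c6∈{2}] r3c6's peers cover all but 2. So r3c6=2.
Step 13. [r1c6∈{5}] only 5 remains possible at r1c6 ⇒ r1c6=5.
Step 14. [r6c1∈{5}] r6c1 has the single candidate 5 ⇒ r6c1=5.
Step 15. [r5c2∈{4}] r5c2 is down to just 4, so r5c2=4.
Step 16. [r1c2∈{2}] r1c2 has the single candidate 2 ⇒ r1c2=2.
Step 17. [r5c5∈{1}] only 1 remains possible at r5c5. So r5c5=1.

Answer: 4 2 3 1 6 5 / 6 1 5 3 2 4 / 1 3 6 4 5 2 / 2 5 4 6 3 1 / 3 4 2 5 1 6 / 5 6 1 2 4 3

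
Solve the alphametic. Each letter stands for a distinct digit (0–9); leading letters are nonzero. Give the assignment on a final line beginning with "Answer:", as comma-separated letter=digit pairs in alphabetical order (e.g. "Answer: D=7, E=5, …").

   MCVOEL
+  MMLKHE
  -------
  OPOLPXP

Step 1. [O] O is the leading digit of a 7-digit sum of two 6-digit numbers; the final carry is exactly 1, so O=1.
Step 2. [col 1: L + E ≡ P (mod 10)] column 1 (L + E ≡ P (mod 10), carry-in 0) doesn't pin E yet; pick E=5 and continue ⇒ E=5.
Step 3. [col 1: L + E ≡ P (mod 10)] column 1 (L + E ≡ P (mod 10), carry-in 0) doesn't pin L yet; pick L=2 and continue, so L=2.
Step 4. [col 1: L + E ≡ P (mod 10)] from column 1 (L=2, E=5, carry-in 0, digits 1,2,5 already taken and all letters distinct): P must equal 7 ⇒ P=7.
Step 5. [col 2: E + H ≡ X (mod 10)] column 2 (E + H ≡ X (mod 10), carry-in 0) doesn't pin X yet; pick X=9 and continue, so X=9.
Step 6. [col 2: E + H ≡ X (mod 10)] column 2: given E=5, X=9, carry-in 0, and digits 1,2,5,7,9 already taken and all letters distinct, E+H≡X (mod 10) forces H=4 ⇒ H=4.
Step 7. [col 3: O + K ≡ P (mod 10)] column 3 reads O+K+carry(0)=P with O=1, P=7; with digits 1,2,4,5,7,9 already taken and all letters distinct, the only value for K is 6, so K=6.
Step 8. [col 4: V + L ≡ L (mod 10)] column 4 reads V+L+carry(0)=L with L=2; with digits 1,2,4,5,6,7,9 already taken and all letters distinct, the only value for V is 0, so V=0.
Step 9. [col 5: C + M ≡ O (mod 10)] column 5 (C + M ≡ O (mod 10), carry-in 0) doesn't pin C yet; pick C=3 and continue, so C=3.
Step 10. [col 5: C + M ≡ O (mod 10)] column 5 reads C+M+carry(0)=O with C=3, O=1; with digits 0,1,2,3,4,5,6,7,9 already taken and all letters distinct, the only value for M is 8. So M=8.

Answer: C=3, E=5, H=4, K=6, L=2, M=8, O=1, P=7, V=0, X=9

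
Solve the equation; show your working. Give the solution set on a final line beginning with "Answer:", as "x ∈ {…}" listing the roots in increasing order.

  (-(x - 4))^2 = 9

Step 1. [(-(x - 4))^2 = 9] √ both sides: 9 ≥ 0 gives two branches. So sqrt: -(x - 4) = 3 or -3.
Step 2. [-(x - 4) = 3 or -3] flip signs both sides ⇒ neg: x - 4 = -3 or 3.
Step 3. [x - 4 = -3 or 3] add 4: x sits inside (… - 4), so sub: x = 1 or 7.

Answer: x ∈ {1, 7}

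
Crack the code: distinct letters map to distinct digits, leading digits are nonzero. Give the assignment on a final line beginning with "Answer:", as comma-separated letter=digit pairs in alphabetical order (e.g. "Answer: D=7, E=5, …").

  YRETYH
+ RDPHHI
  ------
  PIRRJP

Step 1. [col 1: H + I ≡ P (mod 10)] column 1 (H + I ≡ P (mod 10), carry-in 0) doesn't pin I yet; pick I=6 and continue. So I=6.
Step 2. [col 1: H + I ≡ P (mod 10)] several values work for P in column 1 (H + I ≡ P (mod 10), carry-in 0); try P=7. So P=7.
Step 3. [col 1: H + I ≡ P (mod 10)] column 1: given I=6, P=7, carry-in 0, and digits 6,7 already taken and all letters distinct, H+I≡P (mod 10) forces H=1, so H=1.
Step 4. [col 2: Y + H ≡ J (mod 10)] several values work for Y in column 2 (Y + H ≡ J (mod 10), carry-in 0); try Y=2 ⇒ Y=2.
Step 5. [col 2: Y + H ≡ J (mod 10)] column 2 reads Y+H+carry(0)=J with Y=2, H=1; with digits 1,2,6,7 already taken and all letters distinct, the only value for J is 3 ⇒ J=3.
Step 6. [col 3: T + H ≡ R (mod 10)] R=5 is one option consistent with column 3 (T + H ≡ R (mod 10), carry-in 0) — take it ⇒ R=5.
Step 7. [col 3: T + H ≡ R (mod 10)] column 3 reads T+H+carry(0)=R with H=1, R=5; with digits 1,2,3,5,6,7 already taken and all letters distinct, the only value for T is 4, so T=4.
Step 8. [col 4: E + P ≡ R (mod 10)] in column 4 we have E+P≡R with carry-in 0; given P=7, R=5 and digits 1,2,3,4,5,6,7 already taken and all letters distinct, that pins E to 8 ⇒ E=8.
Step 9. [col 5: R + D ≡ I (mod 10)] from column 5 (R=5, I=6, carry-in 1, digits 1,2,3,4,5,6,7,8 already taken and all letters distinct): D must equal 0, so D=0.

Answer: D=0, E=8, H=1, I=6, J=3, P=7, R=5, T=4, Y=2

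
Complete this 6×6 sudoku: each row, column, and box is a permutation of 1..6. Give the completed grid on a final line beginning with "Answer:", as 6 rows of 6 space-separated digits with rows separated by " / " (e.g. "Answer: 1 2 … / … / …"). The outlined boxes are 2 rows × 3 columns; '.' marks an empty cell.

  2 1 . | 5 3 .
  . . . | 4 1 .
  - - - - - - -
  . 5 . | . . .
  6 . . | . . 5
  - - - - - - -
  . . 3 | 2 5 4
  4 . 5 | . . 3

Step 1. [r3c6∈{1,2,6}] col 6 places 1 nowhere but r3c6. So r3c6=1.
Step 2. [r4c2∈{2,3,4}] r4c2 is the only open cell in col 2 admitting 4 ⇒ r4c2=4.
Step 3. [r6c5∈{6}] only 6 remains possible at r6c5 ⇒ r6c5=6.
Step 4. [r2c3∈{6}] r2c3's peers cover all but 6, so r2c3=6.
Step 5. [r3c1∈{3}] only 3 remains possible at r3c1 ⇒ r3c1=3.
Step 6. [r3c3∈{2}] only 2 remains possible at r3c3. So r3c3=2.
Step 7. [r2c6∈{2}] r2c6's peers cover all but 2 ⇒ r2c6=2.
Step 8. [r4c5∈{2}] only 2 remains possible at r4c5. So r4c5=2.
Step 9. [r6c2∈{2}] nothing but 2 survives at r6c2 ⇒ r6c2=2.
Step 10. [r6c4∈{1}] nothing but 1 survives at r6c4. So r6c4=1.
Step 11. [r2c2∈{3}] only 3 remains possible at r2c2, so r2c2=3.
Step 12. [r2c1∈{5}] r2c1 has the single candidate 5 ⇒ r2c1=5.
Step 13. [r5c1∈{1}] r5c1 is down to just 1 ⇒ r5c1=1.
Step 14. [r3c5∈{4}] r3c5 has the single candidate 4 ⇒ r3c5=4.
Step 15. [r4c4∈{3}] r4c4 is down to just 3. So r4c4=3.
Step 16. [r5c2∈{6}] r5c2 has the single candidate 6, so r5c2=6.
Step 17. [r4c3∈{1}] r4c3's peers cover all but 1 ⇒ r4c3=1.
Step 18. [r1c3∈{4}] nothing but 4 survives at r1c3 ⇒ r1c3=4.
Step 19. [r1c6∈{6}] r1c6 is down to just 6 ⇒ r1c6=6.
Step 20. [r3c4∈{6}] r3c4's peers cover all but 6 ⇒ r3c4=6.

Answer: 2 1 4 5 3 6 / 5 3 6 4 1 2 / 3 5 2 6 4 1 / 6 4 1 3 2 5 / 1 6 3 2 5 4 / 4 2 5 1 6 3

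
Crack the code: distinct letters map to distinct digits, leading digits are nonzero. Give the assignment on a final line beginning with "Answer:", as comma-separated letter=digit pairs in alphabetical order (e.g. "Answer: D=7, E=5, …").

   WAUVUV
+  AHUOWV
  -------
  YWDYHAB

Step 1. [Y] Y is the leading digit of a 7-digit sum of two 6-digit numbers; the final carry is exactly 1, so Y=1.
Step 2. [col 1: V + V ≡ B (mod 10)] column 1 (V + V ≡ B (mod 10), carry-in 0) doesn't pin B yet; pick B=4 and continue, so B=4.
Step 3. [col 1: V + V ≡ B (mod 10)] several values work for V in column 1 (V + V ≡ B (mod 10), carry-in 0); try V=7. So V=7.
Step 4. [col 2: U + W ≡ A (mod 10)] column 2 (U + W ≡ A (mod 10), carry-in 1) doesn't pin A yet; pick A=9 and continue ⇒ A=9.
Step 5. [col 2: U + W ≡ A (mod 10)] no forcing yet in column 2 (carry-in 1); W=8 is free and consistent — try it. So W=8.
Step 6. [col 2: U + W ≡ A (mod 10)] column 2 reads U+W+carry(1)=A with W=8, A=9; with digits 1,4,7,8,9 already taken and all letters distinct, the only value for U is 0, so U=0.
Step 7. [col 3: V + O ≡ H (mod 10)] O=6 is one option consistent with column 3 (V + O ≡ H (mod 10), carry-in 0) — take it. So O=6.
Step 8. [col 3: V + O ≡ H (mod 10)] column 3: given V=7, O=6, carry-in 0, and digits 0,1,4,6,7,8,9 already taken and all letters distinct, V+O≡H (mod 10) forces H=3, so H=3.
Step 9. [col 5: A + H ≡ D (mod 10)] in column 5 we have A+H≡D with carry-in 0; given A=9, H=3 and digits 0,1,3,4,6,7,8,9 already taken and all letters distinct, that pins D to 2 ⇒ D=2.

Answer: A=9, B=4, D=2, H=3, O=6, U=0, V=7, W=8, Y=1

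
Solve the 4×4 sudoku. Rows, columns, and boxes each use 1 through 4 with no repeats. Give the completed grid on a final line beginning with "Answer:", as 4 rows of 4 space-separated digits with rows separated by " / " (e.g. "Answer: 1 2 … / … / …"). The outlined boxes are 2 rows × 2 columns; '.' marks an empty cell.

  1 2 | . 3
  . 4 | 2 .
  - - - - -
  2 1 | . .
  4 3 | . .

Step 1. [r4c3∈{1}] nothing but 1 survives at r4c3. So r4c3=1.
Step 2. [r3c4∈{4}] r3c4's peers cover all but 4. So r3c4=4.
Step 3. [r1c3∈{4}] r1c3's peers cover all but 4. So r1c3=4.
Step 4. [r2c1∈{3}] only 3 remains possible at r2c1. So r2c1=3.
Step 5. [r3c3∈{3}] only 3 remains possible at r3c3 ⇒ r3c3=3.
Step 6. [r2c4∈{1}] r2c4's peers cover all but 1, so r2c4=1.
Step 7. [r4c4∈{2}] nothing but 2 survives at r4c4, so r4c4=2.

Answer: 1 2 4 3 / 3 4 2 1 / 2 1 3 4 / 4 3 1 2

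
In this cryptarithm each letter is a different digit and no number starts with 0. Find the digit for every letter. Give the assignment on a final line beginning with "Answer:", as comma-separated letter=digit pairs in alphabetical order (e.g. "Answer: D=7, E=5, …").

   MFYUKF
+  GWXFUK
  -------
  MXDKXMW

Step 1. [col 1: F + K ≡ W (mod 10)] no forcing yet in column 1 (carry-in 0); F=2 is free and consistent — try it ⇒ F=2.
Step 2. [M] adding two 6-digit numbers gives at most 6+1 digits, and here it does — M is that final carry and must be 1 ⇒ M=1.
Step 3. [col 1: F + K ≡ W (mod 10)] K=4 is one option consistent with column 1 (F + K ≡ W (mod 10), carry-in 0) — take it ⇒ K=4.
Step 4. [col 1: F + K ≡ W (mod 10)] from column 1 (F=2, K=4, carry-in 0, digits 1,2,4 already taken and all letters distinct): W must equal 6. So W=6.
Step 5. [col 2: K + U ≡ M (mod 10)] column 2: given K=4, M=1, carry-in 0, and digits 1,2,4,6 already taken and all letters distinct, K+U≡M (mod 10) forces U=7, so U=7.
Step 6. [col 3: U + F ≡ X (mod 10)] in column 3 we have U+F≡X with carry-in 1; given U=7, F=2 and digits 1,2,4,6,7 already taken and all letters distinct, that pins X to 0. So X=0.
Step 7. [col 4: Y + X ≡ K (mod 10)] column 4: given X=0, K=4, carry-in 1, and digits 0,1,2,4,6,7 already taken and all letters distinct, Y+X≡K (mod 10) forces Y=3, so Y=3.
Step 8. [col 5: F + W ≡ D (mod 10)] in column 5 we have F+W≡D with carry-in 0; given F=2, W=6 and digits 0,1,2,3,4,6,7 already taken and all letters distinct, that pins D to 8 ⇒ D=8.
Step 9. [col 6: M + G ≡ X (mod 10)] column 6 reads M+G+carry(0)=X with M=1, X=0; with digits 0,1,2,3,4,6,7,8 already taken and all letters distinct, the only value for G is 9, so G=9.

Answer: D=8, F=2, G=9, K=4, M=1, U=7, W=6, X=0, Y=3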